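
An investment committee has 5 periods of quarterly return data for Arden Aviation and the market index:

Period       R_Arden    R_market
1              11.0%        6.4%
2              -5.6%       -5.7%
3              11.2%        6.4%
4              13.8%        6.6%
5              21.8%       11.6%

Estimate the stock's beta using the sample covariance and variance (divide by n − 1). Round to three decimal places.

Mean R_i = (11.0 − 5.6 + 11.2 + 13.8 + 21.8) / 5 = 10.4400%
Mean R_m = (6.4 − 5.7 + 6.4 + 6.6 + 11.6) / 5 = 5.0600%
Σ(R_i − R̄_i)(R_m − R̄_m) = 253.8280  ⇒  Cov = 253.8280 / 4 = 63.4570
Σ(R_m − R̄_m)² = 164.5120  ⇒  Var(R_m) = 164.5120 / 4 = 41.1280
β = Cov / Var(R_m) = 63.4570 / 41.1280 = 1.5429

1.543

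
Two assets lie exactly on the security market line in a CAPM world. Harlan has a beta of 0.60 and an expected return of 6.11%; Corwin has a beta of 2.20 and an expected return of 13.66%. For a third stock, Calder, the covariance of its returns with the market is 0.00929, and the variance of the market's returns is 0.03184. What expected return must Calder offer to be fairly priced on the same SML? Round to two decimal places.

MRP = (13.66% − 6.11%) / (2.20 − 0.60) = 4.7188%
R_f = 6.11% − 0.60 × 4.7188% = 3.2787%
β_Calder = Cov / Var(R_m) = 0.00929 / 0.03184 = 0.2918
E(R_Calder) = R_f + β × MRP = 3.2787% + 0.2918 × 4.7188% = 4.66%

4.66%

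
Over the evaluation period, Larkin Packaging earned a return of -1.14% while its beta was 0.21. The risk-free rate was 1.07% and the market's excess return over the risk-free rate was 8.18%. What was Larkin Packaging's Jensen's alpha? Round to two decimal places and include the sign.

-3.93%

CAPM benchmark = R_f + β(R_m − R_f) = 1.07% + 0.21 × 8.18% = 2.7878%
α = actual − benchmark = -1.14% − 2.7878% = -3.93%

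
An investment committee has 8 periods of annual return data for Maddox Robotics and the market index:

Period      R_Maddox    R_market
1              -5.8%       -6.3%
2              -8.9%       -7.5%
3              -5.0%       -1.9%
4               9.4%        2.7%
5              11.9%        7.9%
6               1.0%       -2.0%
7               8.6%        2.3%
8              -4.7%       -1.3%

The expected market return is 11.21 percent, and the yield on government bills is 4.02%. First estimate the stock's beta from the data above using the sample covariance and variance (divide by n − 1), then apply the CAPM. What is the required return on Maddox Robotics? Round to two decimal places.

14.71%

Mean R_i = (-5.8 − 8.9 − 5.0 + 9.4 + 11.9 + 1.0 + 8.6 − 4.7) / 8 = 0.8125%
Mean R_m = (-6.3 − 7.5 − 1.9 + 2.7 + 7.9 − 2.0 + 2.3 − 1.3) / 8 = -0.7625%
Σ(R_i − R̄_i)(R_m − R̄_m) = 261.0263  ⇒  Cov = 261.0263 / 7 = 37.2895
Σ(R_m − R̄_m)² = 175.5788  ⇒  Var(R_m) = 175.5788 / 7 = 25.0827
β = Cov / Var(R_m) = 37.2895 / 25.0827 = 1.4867
MRP = 11.21% − 4.02% = 7.19%
E(R) = R_f + β × MRP = 4.02% + 1.4867 × 7.19% = 14.71%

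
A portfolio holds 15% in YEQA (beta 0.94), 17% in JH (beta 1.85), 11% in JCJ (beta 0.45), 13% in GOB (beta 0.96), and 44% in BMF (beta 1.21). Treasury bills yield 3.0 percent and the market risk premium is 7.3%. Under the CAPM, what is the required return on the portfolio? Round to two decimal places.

β_P = Σ w_i β_i = 0.15×0.94 + 0.17×1.85 + 0.11×0.45 + 0.13×0.96 + 0.44×1.21 = 1.1622
E(R_P) = R_f + β_P × MRP = 3.0% + 1.1622 × 7.3% = 11.48%

11.48%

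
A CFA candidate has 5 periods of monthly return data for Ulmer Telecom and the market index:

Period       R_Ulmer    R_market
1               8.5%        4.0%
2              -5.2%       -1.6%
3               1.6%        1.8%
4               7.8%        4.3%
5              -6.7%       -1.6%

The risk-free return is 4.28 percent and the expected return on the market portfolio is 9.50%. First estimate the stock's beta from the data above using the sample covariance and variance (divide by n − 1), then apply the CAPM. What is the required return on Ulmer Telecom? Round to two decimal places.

Mean R_i = (8.5 − 5.2 + 1.6 + 7.8 − 6.7) / 5 = 1.2000%
Mean R_m = (4.0 − 1.6 + 1.8 + 4.3 − 1.6) / 5 = 1.3800%
Σ(R_i − R̄_i)(R_m − R̄_m) = 81.1800  ⇒  Cov = 81.1800 / 4 = 20.2950
Σ(R_m − R̄_m)² = 33.3280  ⇒  Var(R_m) = 33.3280 / 4 = 8.3320
β = Cov / Var(R_m) = 20.2950 / 8.3320 = 2.4358
MRP = 9.50% − 4.28% = 5.22%
E(R) = R_f + β × MRP = 4.28% + 2.4358 × 5.22% = 16.99%

16.99%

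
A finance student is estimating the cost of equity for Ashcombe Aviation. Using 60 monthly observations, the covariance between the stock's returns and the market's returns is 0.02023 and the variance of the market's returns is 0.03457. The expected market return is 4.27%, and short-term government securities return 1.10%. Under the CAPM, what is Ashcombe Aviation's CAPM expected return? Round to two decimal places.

2.96%

β = Cov(R_i, R_m) / Var(R_m) = 0.02023 / 0.03457 = 0.5852
MRP = 4.27% − 1.10% = 3.17%
E(R) = R_f + β × MRP = 1.10% + 0.5852 × 3.17% = 2.96%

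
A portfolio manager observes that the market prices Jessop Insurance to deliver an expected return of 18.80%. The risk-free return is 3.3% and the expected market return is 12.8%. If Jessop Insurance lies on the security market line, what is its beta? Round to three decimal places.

MRP = 12.8% − 3.3% = 9.50%
β = (E(R) − R_f) / MRP = (18.80% − 3.3%) / 9.5% = 15.50% / 9.5% = 1.632

1.632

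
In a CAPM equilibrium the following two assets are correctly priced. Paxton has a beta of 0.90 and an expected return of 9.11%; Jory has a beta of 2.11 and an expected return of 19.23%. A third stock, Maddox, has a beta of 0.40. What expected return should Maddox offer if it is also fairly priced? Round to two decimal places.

4.93%

MRP (SML slope) = (19.23% − 9.11%) / (2.11 − 0.90) = 10.12% / 1.21 = 8.3636%
R_f (intercept) = 9.11% − 0.90 × 8.3636% = 1.5828%
E(R_Maddox) = R_f + β × MRP = 1.5828% + 0.40 × 8.3636% = 4.93%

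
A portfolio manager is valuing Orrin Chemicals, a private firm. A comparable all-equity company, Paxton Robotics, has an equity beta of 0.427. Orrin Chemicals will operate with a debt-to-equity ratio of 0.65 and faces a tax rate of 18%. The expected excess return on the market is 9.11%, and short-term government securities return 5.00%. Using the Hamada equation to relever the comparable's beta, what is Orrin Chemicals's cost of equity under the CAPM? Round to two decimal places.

β_L = β_U × [1 + (1 − t)(D/E)] = 0.427 × [1 + (1 − 0.18) × 0.65]
    = 0.427 × [1 + 0.82 × 0.65] = 0.427 × 1.5330 = 0.6546
E(R) = R_f + β_L × MRP = 5.00% + 0.6546 × 9.11% = 10.96%

10.96%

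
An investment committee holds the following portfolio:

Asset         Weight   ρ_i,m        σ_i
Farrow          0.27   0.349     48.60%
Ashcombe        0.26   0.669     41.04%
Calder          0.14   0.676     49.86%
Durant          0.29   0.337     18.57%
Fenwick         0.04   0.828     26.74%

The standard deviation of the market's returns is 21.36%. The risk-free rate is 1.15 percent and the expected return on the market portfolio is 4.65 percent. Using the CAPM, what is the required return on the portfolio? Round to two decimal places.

β_Farrow = 0.349 × 48.60% / 21.36% = 0.7941
β_Ashcombe = 0.669 × 41.04% / 21.36% = 1.2854
β_Calder = 0.676 × 49.86% / 21.36% = 1.5780
β_Durant = 0.337 × 18.57% / 21.36% = 0.2930
β_Fenwick = 0.828 × 26.74% / 21.36% = 1.0366
β_P = Σ w_i β_i = 0.27×0.7941 + 0.26×1.2854 + 0.14×1.5780 + 0.29×0.2930 + 0.04×1.0366 = 0.8960
MRP = 4.65% − 1.15% = 3.50%
E(R_P) = R_f + β_P × MRP = 1.15% + 0.8960 × 3.50% = 4.29%

4.29%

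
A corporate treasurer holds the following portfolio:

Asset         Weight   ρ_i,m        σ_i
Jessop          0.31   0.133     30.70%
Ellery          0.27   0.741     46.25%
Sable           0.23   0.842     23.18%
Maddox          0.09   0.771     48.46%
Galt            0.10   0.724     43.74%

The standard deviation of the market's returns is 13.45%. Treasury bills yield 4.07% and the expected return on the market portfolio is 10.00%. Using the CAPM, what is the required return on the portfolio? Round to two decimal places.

13.57%

β_Jessop = 0.133 × 30.70% / 13.45% = 0.3036
β_Ellery = 0.741 × 46.25% / 13.45% = 2.5480
β_Sable = 0.842 × 23.18% / 13.45% = 1.4511
β_Maddox = 0.771 × 48.46% / 13.45% = 2.7779
β_Galt = 0.724 × 43.74% / 13.45% = 2.3545
β_P = Σ w_i β_i = 0.31×0.3036 + 0.27×2.5480 + 0.23×1.4511 + 0.09×2.7779 + 0.10×2.3545 = 1.6013
MRP = 10.00% − 4.07% = 5.93%
E(R_P) = R_f + β_P × MRP = 4.07% + 1.6013 × 5.93% = 13.57%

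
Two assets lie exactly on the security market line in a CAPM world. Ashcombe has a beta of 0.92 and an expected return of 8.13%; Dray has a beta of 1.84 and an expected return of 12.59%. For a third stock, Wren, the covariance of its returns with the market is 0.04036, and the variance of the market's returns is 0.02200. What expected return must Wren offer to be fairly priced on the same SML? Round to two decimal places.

MRP = (12.59% − 8.13%) / (1.84 − 0.92) = 4.8478%
R_f = 8.13% − 0.92 × 4.8478% = 3.6700%
β_Wren = Cov / Var(R_m) = 0.04036 / 0.02200 = 1.8345
E(R_Wren) = R_f + β × MRP = 3.6700% + 1.8345 × 4.8478% = 12.56%

12.56%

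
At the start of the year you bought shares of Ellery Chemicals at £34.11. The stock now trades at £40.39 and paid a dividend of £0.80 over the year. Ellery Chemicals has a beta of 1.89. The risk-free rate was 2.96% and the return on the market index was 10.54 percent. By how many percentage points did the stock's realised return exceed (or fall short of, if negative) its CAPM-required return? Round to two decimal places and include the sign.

+3.47%

Realised HPR = (P1 + D1 − P0) / P0 = (40.39 + 0.80 − 34.11) / 34.11 = 7.08 / 34.11 = 20.7564%
MRP = 10.54% − 2.96% = 7.58%
CAPM required = R_f + β·MRP = 2.96% + 1.89 × 7.58% = 17.2862%
α = realised − required = 20.7564% − 17.2862% = +3.47%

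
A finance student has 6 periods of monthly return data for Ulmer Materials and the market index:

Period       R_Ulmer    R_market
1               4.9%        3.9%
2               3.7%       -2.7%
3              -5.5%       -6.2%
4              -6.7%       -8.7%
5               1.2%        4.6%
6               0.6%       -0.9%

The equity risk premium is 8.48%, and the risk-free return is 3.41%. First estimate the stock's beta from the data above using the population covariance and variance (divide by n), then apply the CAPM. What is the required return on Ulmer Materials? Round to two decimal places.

Mean R_i = (4.9 + 3.7 − 5.5 − 6.7 + 1.2 + 0.6) / 6 = -0.3000%
Mean R_m = (3.9 − 2.7 − 6.2 − 8.7 + 4.6 − 0.9) / 6 = -1.6667%
Σ(R_i − R̄_i)(R_m − R̄_m) = 103.4900  ⇒  Cov = 103.4900 / 6 = 17.2483
Σ(R_m − R̄_m)² = 141.9333  ⇒  Var(R_m) = 141.9333 / 6 = 23.6556
β = Cov / Var(R_m) = 17.2483 / 23.6556 = 0.7291
E(R) = R_f + β × MRP = 3.41% + 0.7291 × 8.48% = 9.59%

9.59%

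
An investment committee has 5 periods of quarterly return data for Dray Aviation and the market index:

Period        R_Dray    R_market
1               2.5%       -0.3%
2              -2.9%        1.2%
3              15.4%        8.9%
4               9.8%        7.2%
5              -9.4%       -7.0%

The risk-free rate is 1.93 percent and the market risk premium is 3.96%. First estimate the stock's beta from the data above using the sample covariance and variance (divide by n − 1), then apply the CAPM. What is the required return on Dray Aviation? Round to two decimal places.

Mean R_i = (2.5 − 2.9 + 15.4 + 9.8 − 9.4) / 5 = 3.0800%
Mean R_m = (-0.3 + 1.2 + 8.9 + 7.2 − 7.0) / 5 = 2.0000%
Σ(R_i − R̄_i)(R_m − R̄_m) = 238.3900  ⇒  Cov = 238.3900 / 4 = 59.5975
Σ(R_m − R̄_m)² = 161.5800  ⇒  Var(R_m) = 161.5800 / 4 = 40.3950
β = Cov / Var(R_m) = 59.5975 / 40.3950 = 1.4754
E(R) = R_f + β × MRP = 1.93% + 1.4754 × 3.96% = 7.77%

7.77%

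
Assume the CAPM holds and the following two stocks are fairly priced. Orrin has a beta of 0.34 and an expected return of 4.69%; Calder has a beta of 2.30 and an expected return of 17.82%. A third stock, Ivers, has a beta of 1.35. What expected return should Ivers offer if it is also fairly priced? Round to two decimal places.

11.46%

MRP (SML slope) = (17.82% − 4.69%) / (2.30 − 0.34) = 13.13% / 1.96 = 6.6990%
R_f (intercept) = 4.69% − 0.34 × 6.6990% = 2.4123%
E(R_Ivers) = R_f + β × MRP = 2.4123% + 1.35 × 6.6990% = 11.46%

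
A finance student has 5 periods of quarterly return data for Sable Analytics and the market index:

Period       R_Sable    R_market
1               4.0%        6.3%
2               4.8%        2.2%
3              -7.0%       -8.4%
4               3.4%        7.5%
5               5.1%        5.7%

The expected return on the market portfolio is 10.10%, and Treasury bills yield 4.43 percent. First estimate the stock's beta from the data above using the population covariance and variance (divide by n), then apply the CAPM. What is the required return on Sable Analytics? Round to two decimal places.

8.53%

Mean R_i = (4.0 + 4.8 − 7.0 + 3.4 + 5.1) / 5 = 2.0600%
Mean R_m = (6.3 + 2.2 − 8.4 + 7.5 + 5.7) / 5 = 2.6600%
Σ(R_i − R̄_i)(R_m − R̄_m) = 121.7320  ⇒  Cov = 121.7320 / 5 = 24.3464
Σ(R_m − R̄_m)² = 168.4520  ⇒  Var(R_m) = 168.4520 / 5 = 33.6904
β = Cov / Var(R_m) = 24.3464 / 33.6904 = 0.7227
MRP = 10.10% − 4.43% = 5.67%
E(R) = R_f + β × MRP = 4.43% + 0.7227 × 5.67% = 8.53%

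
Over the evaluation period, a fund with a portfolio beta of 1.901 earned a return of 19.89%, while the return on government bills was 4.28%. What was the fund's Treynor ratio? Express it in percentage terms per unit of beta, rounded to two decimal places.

Treynor = (R_P − R_f) / β_P = (19.89% − 4.28%) / 1.9010 = 15.61% / 1.9010 = 8.21%

8.21%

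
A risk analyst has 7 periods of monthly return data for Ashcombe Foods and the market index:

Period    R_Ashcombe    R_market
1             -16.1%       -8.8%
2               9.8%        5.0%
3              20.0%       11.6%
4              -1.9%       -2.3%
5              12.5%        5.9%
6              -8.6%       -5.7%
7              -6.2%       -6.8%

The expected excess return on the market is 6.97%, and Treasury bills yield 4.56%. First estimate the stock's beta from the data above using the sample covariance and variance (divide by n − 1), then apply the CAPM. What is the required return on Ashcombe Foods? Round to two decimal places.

16.19%

Mean R_i = (-16.1 + 9.8 + 20.0 − 1.9 + 12.5 − 8.6 − 6.2) / 7 = 1.3571%
Mean R_m = (-8.8 + 5.0 + 11.6 − 2.3 + 5.9 − 5.7 − 6.8) / 7 = -0.1571%
Σ(R_i − R̄_i)(R_m − R̄_m) = 593.4729  ⇒  Cov = 593.4729 / 6 = 98.9122
Σ(R_m − R̄_m)² = 355.6571  ⇒  Var(R_m) = 355.6571 / 6 = 59.2762
β = Cov / Var(R_m) = 98.9122 / 59.2762 = 1.6687
E(R) = R_f + β × MRP = 4.56% + 1.6687 × 6.97% = 16.19%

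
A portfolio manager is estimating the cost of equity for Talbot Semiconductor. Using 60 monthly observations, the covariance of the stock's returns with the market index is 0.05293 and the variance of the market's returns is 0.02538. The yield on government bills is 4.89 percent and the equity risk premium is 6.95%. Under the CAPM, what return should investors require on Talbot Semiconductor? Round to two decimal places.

β = Cov(R_i, R_m) / Var(R_m) = 0.05293 / 0.02538 = 2.0855
E(R) = R_f + β × MRP = 4.89% + 2.0855 × 6.95% = 19.38%

19.38%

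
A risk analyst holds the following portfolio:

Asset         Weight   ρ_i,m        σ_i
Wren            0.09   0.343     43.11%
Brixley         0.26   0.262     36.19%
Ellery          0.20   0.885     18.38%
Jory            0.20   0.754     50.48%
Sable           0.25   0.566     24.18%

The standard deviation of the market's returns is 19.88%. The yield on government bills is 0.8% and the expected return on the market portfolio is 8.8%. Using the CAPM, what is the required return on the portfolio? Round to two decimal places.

8.08%

β_Wren = 0.343 × 43.11% / 19.88% = 0.7438
β_Brixley = 0.262 × 36.19% / 19.88% = 0.4770
β_Ellery = 0.885 × 18.38% / 19.88% = 0.8182
β_Jory = 0.754 × 50.48% / 19.88% = 1.9146
β_Sable = 0.566 × 24.18% / 19.88% = 0.6884
β_P = Σ w_i β_i = 0.09×0.7438 + 0.26×0.4770 + 0.20×0.8182 + 0.20×1.9146 + 0.25×0.6884 = 0.9096
MRP = 8.8% − 0.8% = 8.00%
E(R_P) = R_f + β_P × MRP = 0.8% + 0.9096 × 8.0% = 8.08%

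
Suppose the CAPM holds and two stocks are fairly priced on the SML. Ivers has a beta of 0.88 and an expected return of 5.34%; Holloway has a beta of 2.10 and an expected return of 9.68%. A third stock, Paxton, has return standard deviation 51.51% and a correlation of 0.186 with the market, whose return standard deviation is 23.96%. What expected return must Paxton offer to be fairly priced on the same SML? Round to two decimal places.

3.63%

MRP = (9.68% − 5.34%) / (2.10 − 0.88) = 3.5574%
R_f = 5.34% − 0.88 × 3.5574% = 2.2095%
β_Paxton = ρ·σ_i/σ_m = 0.186 × 51.51 / 23.96 = 0.3999
E(R_Paxton) = R_f + β × MRP = 2.2095% + 0.3999 × 3.5574% = 3.63%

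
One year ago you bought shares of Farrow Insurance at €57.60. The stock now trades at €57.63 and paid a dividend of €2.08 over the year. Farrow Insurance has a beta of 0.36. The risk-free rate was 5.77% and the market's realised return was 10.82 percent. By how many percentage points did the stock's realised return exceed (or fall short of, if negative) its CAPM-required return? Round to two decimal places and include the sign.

Realised HPR = (P1 + D1 − P0) / P0 = (57.63 + 2.08 − 57.60) / 57.60 = 2.11 / 57.60 = 3.6632%
MRP = 10.82% − 5.77% = 5.05%
CAPM required = R_f + β·MRP = 5.77% + 0.36 × 5.05% = 7.5880%
α = realised − required = 3.6632% − 7.5880% = -3.92%

-3.92%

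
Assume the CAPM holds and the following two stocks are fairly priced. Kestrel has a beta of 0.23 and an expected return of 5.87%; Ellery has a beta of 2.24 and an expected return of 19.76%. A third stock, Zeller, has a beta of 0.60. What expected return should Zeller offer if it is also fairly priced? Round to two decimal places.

8.43%

MRP (SML slope) = (19.76% − 5.87%) / (2.24 − 0.23) = 13.89% / 2.01 = 6.9104%
R_f (intercept) = 5.87% − 0.23 × 6.9104% = 4.2806%
E(R_Zeller) = R_f + β × MRP = 4.2806% + 0.60 × 6.9104% = 8.43%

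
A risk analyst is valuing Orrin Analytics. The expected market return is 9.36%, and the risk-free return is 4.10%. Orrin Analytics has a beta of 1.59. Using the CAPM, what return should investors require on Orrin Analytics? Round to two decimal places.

12.46%

Market risk premium = E(R_m) − R_f = 9.36% − 4.10% = 5.26%
E(R) = R_f + β × MRP = 4.10% + 1.59 × 5.26% = 12.46%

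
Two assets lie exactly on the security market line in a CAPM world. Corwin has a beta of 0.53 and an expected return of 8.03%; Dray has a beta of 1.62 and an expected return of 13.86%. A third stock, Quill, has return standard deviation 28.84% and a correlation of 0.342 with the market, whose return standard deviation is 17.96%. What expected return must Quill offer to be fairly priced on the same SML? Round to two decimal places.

MRP = (13.86% − 8.03%) / (1.62 − 0.53) = 5.3486%
R_f = 8.03% − 0.53 × 5.3486% = 5.1952%
β_Quill = ρ·σ_i/σ_m = 0.342 × 28.84 / 17.96 = 0.5492
E(R_Quill) = R_f + β × MRP = 5.1952% + 0.5492 × 5.3486% = 8.13%

8.13%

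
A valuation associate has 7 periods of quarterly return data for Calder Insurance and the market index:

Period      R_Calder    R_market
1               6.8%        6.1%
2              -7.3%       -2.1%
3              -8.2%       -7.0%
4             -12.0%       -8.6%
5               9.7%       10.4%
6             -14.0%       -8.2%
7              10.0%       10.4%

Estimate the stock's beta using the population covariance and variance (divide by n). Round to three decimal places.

1.204

Mean R_i = (6.8 − 7.3 − 8.2 − 12.0 + 9.7 − 14.0 + 10.0) / 7 = -2.1429%
Mean R_m = (6.1 − 2.1 − 7.0 − 8.6 + 10.4 − 8.2 + 10.4) / 7 = 0.1429%
Σ(R_i − R̄_i)(R_m − R̄_m) = 539.2329  ⇒  Cov = 539.2329 / 7 = 77.0333
Σ(R_m − R̄_m)² = 447.9971  ⇒  Var(R_m) = 447.9971 / 7 = 63.9996
β = Cov / Var(R_m) = 77.0333 / 63.9996 = 1.2037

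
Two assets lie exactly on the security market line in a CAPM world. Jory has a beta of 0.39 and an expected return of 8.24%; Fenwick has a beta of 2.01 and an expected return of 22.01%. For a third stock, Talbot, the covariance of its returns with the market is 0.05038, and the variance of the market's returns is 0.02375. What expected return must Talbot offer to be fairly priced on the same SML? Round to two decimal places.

MRP = (22.01% − 8.24%) / (2.01 − 0.39) = 8.5000%
R_f = 8.24% − 0.39 × 8.5000% = 4.9250%
β_Talbot = Cov / Var(R_m) = 0.05038 / 0.02375 = 2.1213
E(R_Talbot) = R_f + β × MRP = 4.9250% + 2.1213 × 8.5000% = 22.96%

22.96%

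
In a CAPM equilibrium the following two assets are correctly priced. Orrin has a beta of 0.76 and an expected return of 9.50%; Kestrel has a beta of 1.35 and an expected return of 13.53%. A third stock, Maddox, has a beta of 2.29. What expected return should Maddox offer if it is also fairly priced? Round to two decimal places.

MRP (SML slope) = (13.53% − 9.50%) / (1.35 − 0.76) = 4.03% / 0.59 = 6.8305%
R_f (intercept) = 9.50% − 0.76 × 6.8305% = 4.3088%
E(R_Maddox) = R_f + β × MRP = 4.3088% + 2.29 × 6.8305% = 19.95%

19.95%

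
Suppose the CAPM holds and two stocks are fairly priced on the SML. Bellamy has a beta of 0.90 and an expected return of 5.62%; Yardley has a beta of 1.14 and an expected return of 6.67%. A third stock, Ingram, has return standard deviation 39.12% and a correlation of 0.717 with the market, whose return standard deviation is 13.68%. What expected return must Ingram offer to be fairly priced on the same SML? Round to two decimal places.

10.65%

MRP = (6.67% − 5.62%) / (1.14 − 0.90) = 4.3750%
R_f = 5.62% − 0.90 × 4.3750% = 1.6825%
β_Ingram = ρ·σ_i/σ_m = 0.717 × 39.12 / 13.68 = 2.0504
E(R_Ingram) = R_f + β × MRP = 1.6825% + 2.0504 × 4.3750% = 10.65%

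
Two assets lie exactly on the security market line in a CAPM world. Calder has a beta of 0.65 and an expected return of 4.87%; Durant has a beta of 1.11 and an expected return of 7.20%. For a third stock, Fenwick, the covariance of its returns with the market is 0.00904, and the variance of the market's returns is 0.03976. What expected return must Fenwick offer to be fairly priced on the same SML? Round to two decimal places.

MRP = (7.20% − 4.87%) / (1.11 − 0.65) = 5.0652%
R_f = 4.87% − 0.65 × 5.0652% = 1.5776%
β_Fenwick = Cov / Var(R_m) = 0.00904 / 0.03976 = 0.2274
E(R_Fenwick) = R_f + β × MRP = 1.5776% + 0.2274 × 5.0652% = 2.73%

2.73%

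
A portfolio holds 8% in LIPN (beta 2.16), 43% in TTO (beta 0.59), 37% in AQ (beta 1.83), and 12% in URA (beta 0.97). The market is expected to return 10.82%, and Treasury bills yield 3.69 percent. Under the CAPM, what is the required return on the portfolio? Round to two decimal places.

β_P = Σ w_i β_i = 0.08×2.16 + 0.43×0.59 + 0.37×1.83 + 0.12×0.97 = 1.2200
MRP = 10.82% − 3.69% = 7.13%
E(R_P) = R_f + β_P × MRP = 3.69% + 1.2200 × 7.13% = 12.39%

12.39%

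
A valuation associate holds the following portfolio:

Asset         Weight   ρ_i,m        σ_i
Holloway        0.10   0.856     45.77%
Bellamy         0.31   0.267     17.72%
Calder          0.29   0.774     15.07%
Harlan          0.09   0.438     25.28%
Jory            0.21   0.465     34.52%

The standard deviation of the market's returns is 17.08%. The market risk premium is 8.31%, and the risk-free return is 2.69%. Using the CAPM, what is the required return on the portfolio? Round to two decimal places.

β_Holloway = 0.856 × 45.77% / 17.08% = 2.2939
β_Bellamy = 0.267 × 17.72% / 17.08% = 0.2770
β_Calder = 0.774 × 15.07% / 17.08% = 0.6829
β_Harlan = 0.438 × 25.28% / 17.08% = 0.6483
β_Jory = 0.465 × 34.52% / 17.08% = 0.9398
β_P = Σ w_i β_i = 0.10×2.2939 + 0.31×0.2770 + 0.29×0.6829 + 0.09×0.6483 + 0.21×0.9398 = 0.7690
E(R_P) = R_f + β_P × MRP = 2.69% + 0.7690 × 8.31% = 9.08%

9.08%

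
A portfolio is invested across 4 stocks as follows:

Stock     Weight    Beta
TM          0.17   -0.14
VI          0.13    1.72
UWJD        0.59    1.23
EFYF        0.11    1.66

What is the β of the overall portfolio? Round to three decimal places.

1.108

β_P = Σ w_i β_i = 0.17×-0.14 + 0.13×1.72 + 0.59×1.23 + 0.11×1.66 = 1.1081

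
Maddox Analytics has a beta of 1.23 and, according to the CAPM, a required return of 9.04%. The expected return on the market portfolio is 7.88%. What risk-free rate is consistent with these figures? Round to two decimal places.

E(R) = R_f + β(E(R_m) − R_f) = R_f(1 − β) + β·E(R_m)
9.04% = R_f × (1 − 1.23) + 1.23 × 7.88%
9.04% = R_f × -0.23 + 9.6924%
R_f = (9.04% − 9.6924%) / -0.23 = 2.84%

2.84%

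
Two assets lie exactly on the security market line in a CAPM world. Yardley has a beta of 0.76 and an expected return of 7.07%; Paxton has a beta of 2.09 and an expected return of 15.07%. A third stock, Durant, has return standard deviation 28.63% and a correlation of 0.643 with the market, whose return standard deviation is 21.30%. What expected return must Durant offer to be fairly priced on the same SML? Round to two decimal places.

7.70%

MRP = (15.07% − 7.07%) / (2.09 − 0.76) = 6.0150%
R_f = 7.07% − 0.76 × 6.0150% = 2.4986%
β_Durant = ρ·σ_i/σ_m = 0.643 × 28.63 / 21.30 = 0.8643
E(R_Durant) = R_f + β × MRP = 2.4986% + 0.8643 × 6.0150% = 7.70%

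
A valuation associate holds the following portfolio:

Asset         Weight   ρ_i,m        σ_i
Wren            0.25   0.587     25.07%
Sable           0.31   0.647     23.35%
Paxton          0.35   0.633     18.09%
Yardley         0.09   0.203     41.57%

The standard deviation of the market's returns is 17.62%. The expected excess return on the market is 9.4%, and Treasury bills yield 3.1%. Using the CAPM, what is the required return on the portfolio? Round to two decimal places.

β_Wren = 0.587 × 25.07% / 17.62% = 0.8352
β_Sable = 0.647 × 23.35% / 17.62% = 0.8574
β_Paxton = 0.633 × 18.09% / 17.62% = 0.6499
β_Yardley = 0.203 × 41.57% / 17.62% = 0.4789
β_P = Σ w_i β_i = 0.25×0.8352 + 0.31×0.8574 + 0.35×0.6499 + 0.09×0.4789 = 0.7452
E(R_P) = R_f + β_P × MRP = 3.1% + 0.7452 × 9.4% = 10.10%

10.10%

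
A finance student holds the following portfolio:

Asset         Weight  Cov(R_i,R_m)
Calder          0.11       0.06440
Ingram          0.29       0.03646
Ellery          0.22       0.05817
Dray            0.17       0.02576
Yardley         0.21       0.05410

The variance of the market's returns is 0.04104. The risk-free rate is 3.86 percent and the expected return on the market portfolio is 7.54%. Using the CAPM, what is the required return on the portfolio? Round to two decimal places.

β_Calder = 0.06440 / 0.04104 = 1.5692
β_Ingram = 0.03646 / 0.04104 = 0.8884
β_Ellery = 0.05817 / 0.04104 = 1.4174
β_Dray = 0.02576 / 0.04104 = 0.6277
β_Yardley = 0.05410 / 0.04104 = 1.3182
β_P = Σ w_i β_i = 0.11×1.5692 + 0.29×0.8884 + 0.22×1.4174 + 0.17×0.6277 + 0.21×1.3182 = 1.1256
MRP = 7.54% − 3.86% = 3.68%
E(R_P) = R_f + β_P × MRP = 3.86% + 1.1256 × 3.68% = 8.00%

8.00%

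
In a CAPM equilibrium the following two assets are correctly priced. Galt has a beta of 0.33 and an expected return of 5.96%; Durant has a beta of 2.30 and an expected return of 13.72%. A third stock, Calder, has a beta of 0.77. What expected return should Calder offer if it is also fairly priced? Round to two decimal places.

7.69%

MRP (SML slope) = (13.72% − 5.96%) / (2.30 − 0.33) = 7.76% / 1.97 = 3.9391%
R_f (intercept) = 5.96% − 0.33 × 3.9391% = 4.6601%
E(R_Calder) = R_f + β × MRP = 4.6601% + 0.77 × 3.9391% = 7.69%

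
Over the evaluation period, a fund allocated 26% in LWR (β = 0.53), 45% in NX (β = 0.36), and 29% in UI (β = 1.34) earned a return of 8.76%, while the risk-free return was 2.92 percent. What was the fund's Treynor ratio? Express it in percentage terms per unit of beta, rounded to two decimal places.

8.48%

β_P = 0.26×0.53 + 0.45×0.36 + 0.29×1.34 = 0.6884
Treynor = (R_P − R_f) / β_P = (8.76% − 2.92%) / 0.6884 = 5.84% / 0.6884 = 8.48%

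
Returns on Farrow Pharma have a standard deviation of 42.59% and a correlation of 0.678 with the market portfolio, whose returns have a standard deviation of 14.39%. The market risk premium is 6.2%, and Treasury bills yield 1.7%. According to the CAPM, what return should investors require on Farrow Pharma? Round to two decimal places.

β = ρ × σ_i / σ_m = 0.678 × 42.59% / 14.39% = 2.0067
E(R) = 1.7% + 2.0067 × 6.2% = 14.14%

14.14%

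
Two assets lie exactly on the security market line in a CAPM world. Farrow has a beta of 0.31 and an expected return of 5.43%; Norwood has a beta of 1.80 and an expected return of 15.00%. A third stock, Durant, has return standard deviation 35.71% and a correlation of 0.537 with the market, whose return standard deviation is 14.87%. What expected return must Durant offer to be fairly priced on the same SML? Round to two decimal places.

11.72%

MRP = (15.00% − 5.43%) / (1.80 − 0.31) = 6.4228%
R_f = 5.43% − 0.31 × 6.4228% = 3.4389%
β_Durant = ρ·σ_i/σ_m = 0.537 × 35.71 / 14.87 = 1.2896
E(R_Durant) = R_f + β × MRP = 3.4389% + 1.2896 × 6.4228% = 11.72%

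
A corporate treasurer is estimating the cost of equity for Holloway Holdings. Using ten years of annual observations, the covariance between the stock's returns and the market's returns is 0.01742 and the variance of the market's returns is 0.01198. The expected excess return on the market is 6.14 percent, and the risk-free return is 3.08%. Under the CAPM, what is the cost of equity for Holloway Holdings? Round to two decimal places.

12.01%

β = Cov(R_i, R_m) / Var(R_m) = 0.01742 / 0.01198 = 1.4541
E(R) = R_f + β × MRP = 3.08% + 1.4541 × 6.14% = 12.01%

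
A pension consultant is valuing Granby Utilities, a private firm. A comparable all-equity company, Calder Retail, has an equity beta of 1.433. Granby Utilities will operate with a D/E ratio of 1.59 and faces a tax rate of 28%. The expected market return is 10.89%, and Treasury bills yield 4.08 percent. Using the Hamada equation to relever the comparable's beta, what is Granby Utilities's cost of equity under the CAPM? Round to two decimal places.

β_L = β_U × [1 + (1 − t)(D/E)] = 1.433 × [1 + (1 − 0.28) × 1.59]
    = 1.433 × [1 + 0.72 × 1.59] = 1.433 × 2.1448 = 3.0735
MRP = 10.89% − 4.08% = 6.81%
E(R) = R_f + β_L × MRP = 4.08% + 3.0735 × 6.81% = 25.01%

25.01%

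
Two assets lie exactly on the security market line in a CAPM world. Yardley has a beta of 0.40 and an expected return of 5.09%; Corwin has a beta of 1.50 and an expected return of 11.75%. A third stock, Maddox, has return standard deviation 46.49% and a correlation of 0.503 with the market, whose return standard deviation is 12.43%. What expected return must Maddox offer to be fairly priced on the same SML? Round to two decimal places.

14.06%

MRP = (11.75% − 5.09%) / (1.50 − 0.40) = 6.0545%
R_f = 5.09% − 0.40 × 6.0545% = 2.6682%
β_Maddox = ρ·σ_i/σ_m = 0.503 × 46.49 / 12.43 = 1.8813
E(R_Maddox) = R_f + β × MRP = 2.6682% + 1.8813 × 6.0545% = 14.06%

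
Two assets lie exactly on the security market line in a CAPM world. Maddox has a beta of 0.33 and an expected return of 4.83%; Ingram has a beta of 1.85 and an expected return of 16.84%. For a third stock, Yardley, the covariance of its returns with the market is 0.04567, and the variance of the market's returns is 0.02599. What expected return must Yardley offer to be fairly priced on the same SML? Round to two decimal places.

MRP = (16.84% − 4.83%) / (1.85 − 0.33) = 7.9013%
R_f = 4.83% − 0.33 × 7.9013% = 2.2226%
β_Yardley = Cov / Var(R_m) = 0.04567 / 0.02599 = 1.7572
E(R_Yardley) = R_f + β × MRP = 2.2226% + 1.7572 × 7.9013% = 16.11%

16.11%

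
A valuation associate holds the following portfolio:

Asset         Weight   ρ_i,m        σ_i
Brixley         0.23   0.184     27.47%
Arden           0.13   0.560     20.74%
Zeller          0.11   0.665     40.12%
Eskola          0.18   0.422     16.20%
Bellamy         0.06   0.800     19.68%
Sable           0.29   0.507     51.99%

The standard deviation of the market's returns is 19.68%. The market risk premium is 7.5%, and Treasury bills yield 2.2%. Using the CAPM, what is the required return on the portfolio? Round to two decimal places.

8.08%

β_Brixley = 0.184 × 27.47% / 19.68% = 0.2568
β_Arden = 0.560 × 20.74% / 19.68% = 0.5902
β_Zeller = 0.665 × 40.12% / 19.68% = 1.3557
β_Eskola = 0.422 × 16.20% / 19.68% = 0.3474
β_Bellamy = 0.800 × 19.68% / 19.68% = 0.8000
β_Sable = 0.507 × 51.99% / 19.68% = 1.3394
β_P = Σ w_i β_i = 0.23×0.2568 + 0.13×0.5902 + 0.11×1.3557 + 0.18×0.3474 + 0.06×0.8000 + 0.29×1.3394 = 0.7839
E(R_P) = R_f + β_P × MRP = 2.2% + 0.7839 × 7.5% = 8.08%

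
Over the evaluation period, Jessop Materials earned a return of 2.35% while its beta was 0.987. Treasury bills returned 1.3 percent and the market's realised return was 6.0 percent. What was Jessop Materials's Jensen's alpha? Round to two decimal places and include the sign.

-3.59%

Market excess return = 6.0% − 1.3% = 4.70%
CAPM benchmark = R_f + β(R_m − R_f) = 1.3% + 0.987 × 4.7% = 5.9389%
α = actual − benchmark = 2.35% − 5.9389% = -3.59%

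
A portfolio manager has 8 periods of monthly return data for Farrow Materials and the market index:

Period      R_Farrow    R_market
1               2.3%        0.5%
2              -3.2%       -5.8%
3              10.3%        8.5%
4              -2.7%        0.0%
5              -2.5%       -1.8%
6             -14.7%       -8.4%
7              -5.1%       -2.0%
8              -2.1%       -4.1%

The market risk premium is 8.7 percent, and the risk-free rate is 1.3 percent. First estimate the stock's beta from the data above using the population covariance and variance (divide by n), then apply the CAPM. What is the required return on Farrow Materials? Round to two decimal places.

Mean R_i = (2.3 − 3.2 + 10.3 − 2.7 − 2.5 − 14.7 − 5.1 − 2.1) / 8 = -2.2125%
Mean R_m = (0.5 − 5.8 + 8.5 + 0.0 − 1.8 − 8.4 − 2.0 − 4.1) / 8 = -1.6375%
Σ(R_i − R̄_i)(R_m − R̄_m) = 225.0663  ⇒  Cov = 225.0663 / 8 = 28.1333
Σ(R_m − R̄_m)² = 179.2988  ⇒  Var(R_m) = 179.2988 / 8 = 22.4124
β = Cov / Var(R_m) = 28.1333 / 22.4124 = 1.2553
E(R) = R_f + β × MRP = 1.3% + 1.2553 × 8.7% = 12.22%

12.22%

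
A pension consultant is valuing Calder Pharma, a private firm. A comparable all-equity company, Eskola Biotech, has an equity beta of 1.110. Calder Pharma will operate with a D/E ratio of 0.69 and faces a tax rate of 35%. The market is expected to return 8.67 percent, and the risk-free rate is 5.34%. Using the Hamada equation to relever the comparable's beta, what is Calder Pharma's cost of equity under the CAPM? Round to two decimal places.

β_L = β_U × [1 + (1 − t)(D/E)] = 1.110 × [1 + (1 − 0.35) × 0.69]
    = 1.110 × [1 + 0.65 × 0.69] = 1.110 × 1.4485 = 1.6078
MRP = 8.67% − 5.34% = 3.33%
E(R) = R_f + β_L × MRP = 5.34% + 1.6078 × 3.33% = 10.69%

10.69%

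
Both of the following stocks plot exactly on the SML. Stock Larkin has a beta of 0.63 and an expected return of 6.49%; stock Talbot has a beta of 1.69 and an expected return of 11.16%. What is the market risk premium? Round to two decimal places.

Both satisfy E(R) = R_f + β·MRP, so the slope of the SML is
MRP = (11.16% − 6.49%) / (1.69 − 0.63) = 4.67% / 1.06 = 4.4057%

4.41%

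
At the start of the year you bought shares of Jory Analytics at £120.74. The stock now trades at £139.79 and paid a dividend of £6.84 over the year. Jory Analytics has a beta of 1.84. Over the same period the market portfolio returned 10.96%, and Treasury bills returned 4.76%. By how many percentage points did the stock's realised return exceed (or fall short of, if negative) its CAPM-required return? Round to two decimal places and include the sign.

+5.27%

Realised HPR = (P1 + D1 − P0) / P0 = (139.79 + 6.84 − 120.74) / 120.74 = 25.89 / 120.74 = 21.4428%
MRP = 10.96% − 4.76% = 6.20%
CAPM required = R_f + β·MRP = 4.76% + 1.84 × 6.20% = 16.1680%
α = realised − required = 21.4428% − 16.1680% = +5.27%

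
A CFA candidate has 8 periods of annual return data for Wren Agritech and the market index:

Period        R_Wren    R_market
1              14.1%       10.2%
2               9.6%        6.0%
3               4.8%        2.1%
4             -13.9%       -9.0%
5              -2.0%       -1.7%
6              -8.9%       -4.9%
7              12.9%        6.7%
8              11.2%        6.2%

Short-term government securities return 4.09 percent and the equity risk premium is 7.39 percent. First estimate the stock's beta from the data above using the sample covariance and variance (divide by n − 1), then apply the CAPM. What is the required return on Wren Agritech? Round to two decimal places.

Mean R_i = (14.1 + 9.6 + 4.8 − 13.9 − 2.0 − 8.9 + 12.9 + 11.2) / 8 = 3.4750%
Mean R_m = (10.2 + 6.0 + 2.1 − 9.0 − 1.7 − 4.9 + 6.7 + 6.2) / 8 = 1.9500%
Σ(R_i − R̄_i)(R_m − R̄_m) = 485.2700  ⇒  Cov = 485.2700 / 7 = 69.3243
Σ(R_m − R̄_m)² = 305.2600  ⇒  Var(R_m) = 305.2600 / 7 = 43.6086
β = Cov / Var(R_m) = 69.3243 / 43.6086 = 1.5897
E(R) = R_f + β × MRP = 4.09% + 1.5897 × 7.39% = 15.84%

15.84%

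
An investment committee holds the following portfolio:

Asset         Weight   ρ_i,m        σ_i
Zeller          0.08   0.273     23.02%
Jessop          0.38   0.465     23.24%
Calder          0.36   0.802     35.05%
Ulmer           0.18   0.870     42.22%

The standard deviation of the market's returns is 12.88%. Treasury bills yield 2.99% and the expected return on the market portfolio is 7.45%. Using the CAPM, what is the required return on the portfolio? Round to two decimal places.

β_Zeller = 0.273 × 23.02% / 12.88% = 0.4879
β_Jessop = 0.465 × 23.24% / 12.88% = 0.8390
β_Calder = 0.802 × 35.05% / 12.88% = 2.1825
β_Ulmer = 0.870 × 42.22% / 12.88% = 2.8518
β_P = Σ w_i β_i = 0.08×0.4879 + 0.38×0.8390 + 0.36×2.1825 + 0.18×2.8518 = 1.6569
MRP = 7.45% − 2.99% = 4.46%
E(R_P) = R_f + β_P × MRP = 2.99% + 1.6569 × 4.46% = 10.38%

10.38%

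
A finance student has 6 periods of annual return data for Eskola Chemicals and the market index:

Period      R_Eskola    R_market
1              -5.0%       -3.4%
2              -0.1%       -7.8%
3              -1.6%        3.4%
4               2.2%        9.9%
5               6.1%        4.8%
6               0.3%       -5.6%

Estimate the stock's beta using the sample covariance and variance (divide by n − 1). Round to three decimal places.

0.260

Mean R_i = (-5.0 − 0.1 − 1.6 + 2.2 + 6.1 + 0.3) / 6 = 0.3167%
Mean R_m = (-3.4 − 7.8 + 3.4 + 9.9 + 4.8 − 5.6) / 6 = 0.2167%
Σ(R_i − R̄_i)(R_m − R̄_m) = 61.3083  ⇒  Cov = 61.3083 / 5 = 12.2617
Σ(R_m − R̄_m)² = 236.0883  ⇒  Var(R_m) = 236.0883 / 5 = 47.2177
β = Cov / Var(R_m) = 12.2617 / 47.2177 = 0.2597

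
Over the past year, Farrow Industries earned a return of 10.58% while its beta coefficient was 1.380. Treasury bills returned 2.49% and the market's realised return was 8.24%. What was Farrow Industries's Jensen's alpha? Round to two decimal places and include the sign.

+0.16%

Market excess return = 8.24% − 2.49% = 5.75%
CAPM benchmark = R_f + β(R_m − R_f) = 2.49% + 1.380 × 5.75% = 10.42500%
α = actual − benchmark = 10.58% − 10.42500% = +0.16%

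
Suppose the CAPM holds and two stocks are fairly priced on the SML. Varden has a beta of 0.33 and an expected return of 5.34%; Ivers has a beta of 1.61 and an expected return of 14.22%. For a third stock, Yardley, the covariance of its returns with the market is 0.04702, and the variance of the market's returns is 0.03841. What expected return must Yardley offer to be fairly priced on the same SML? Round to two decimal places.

11.54%

MRP = (14.22% − 5.34%) / (1.61 − 0.33) = 6.9375%
R_f = 5.34% − 0.33 × 6.9375% = 3.0506%
β_Yardley = Cov / Var(R_m) = 0.04702 / 0.03841 = 1.2242
E(R_Yardley) = R_f + β × MRP = 3.0506% + 1.2242 × 6.9375% = 11.54%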